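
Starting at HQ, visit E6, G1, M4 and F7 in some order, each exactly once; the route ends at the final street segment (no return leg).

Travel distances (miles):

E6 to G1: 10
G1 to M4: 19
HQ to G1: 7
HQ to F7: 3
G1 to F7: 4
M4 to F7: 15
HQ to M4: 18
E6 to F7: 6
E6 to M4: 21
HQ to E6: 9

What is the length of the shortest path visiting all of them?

There are 4! = 24 possible orderings.
HQ → E6 → G1 → M4 → F7: 9+10+19+15 = 53
HQ → E6 → G1 → F7 → M4: 9+10+4+15 = 38
HQ → E6 → M4 → G1 → F7: 9+21+19+4 = 53
HQ → E6 → M4 → F7 → G1: 9+21+15+4 = 49
HQ → E6 → F7 → G1 → M4: 9+6+4+19 = 38
HQ → E6 → F7 → M4 → G1: 9+6+15+19 = 49
HQ → G1 → E6 → M4 → F7: 7+10+21+15 = 53
HQ → G1 → E6 → F7 → M4: 7+10+6+15 = 38
HQ → G1 → M4 → E6 → F7: 7+19+21+6 = 53
HQ → G1 → M4 → F7 → E6: 7+19+15+6 = 47
HQ → G1 → F7 → E6 → M4: 7+4+6+21 = 38
HQ → G1 → F7 → M4 → E6: 7+4+15+21 = 47
HQ → M4 → E6 → G1 → F7: 18+21+10+4 = 53
HQ → M4 → E6 → F7 → G1: 18+21+6+4 = 49
… (10 more)
The minimum is 38.
One shortest path: HQ → E6 → G1 → F7 → M4.

Minimum one-way distance = 38 miles.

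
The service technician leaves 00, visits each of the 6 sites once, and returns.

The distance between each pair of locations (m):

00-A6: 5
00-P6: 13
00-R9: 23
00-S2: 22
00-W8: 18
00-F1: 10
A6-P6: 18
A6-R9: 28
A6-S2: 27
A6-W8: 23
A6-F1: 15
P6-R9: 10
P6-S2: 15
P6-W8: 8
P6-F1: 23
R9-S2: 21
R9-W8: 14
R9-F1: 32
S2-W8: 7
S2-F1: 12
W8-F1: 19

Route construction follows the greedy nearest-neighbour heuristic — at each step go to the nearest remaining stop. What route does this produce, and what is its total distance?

Total distance 80 m via the nearest-neighbour route 00 → A6 → F1 → S2 → W8 → P6 → R9 → 00.

At 00 the remaining stops are A6 5, F1 10, P6 13, W8 18, S2 22, R9 23; go to A6.
At A6 the remaining stops are F1 15, P6 18, W8 23, S2 27, R9 28; go to F1.
At F1 the remaining stops are S2 12, W8 19, P6 23, R9 32; go to S2.
At S2 the remaining stops are W8 7, P6 15, R9 21; go to W8.
At W8 the remaining stops are P6 8, R9 14; go to P6.
At P6 the remaining stops are R9 10; go to R9.
Return R9→00: 23.
Total = 5 + 15 + 12 + 7 + 8 + 10 + 23 = 80.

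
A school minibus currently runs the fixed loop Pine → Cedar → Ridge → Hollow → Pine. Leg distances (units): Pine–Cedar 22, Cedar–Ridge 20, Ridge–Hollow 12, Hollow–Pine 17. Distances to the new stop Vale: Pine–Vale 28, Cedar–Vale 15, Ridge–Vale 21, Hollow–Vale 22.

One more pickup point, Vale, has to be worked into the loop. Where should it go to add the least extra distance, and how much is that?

Adding 16 by placing Vale on the Cedar–Ridge leg.

Insertion cost between consecutive stops i–j is d(i,Vale) + d(Vale,j) − d(i,j):
  between Pine and Cedar: 28 + 15 − 22 = 21
  between Cedar and Ridge: 15 + 21 − 20 = 16
  between Ridge and Hollow: 21 + 22 − 12 = 31
  between Hollow and Pine: 22 + 28 − 17 = 33
Cheapest insertion is between Cedar and Ridge, adding 16.
New total = 71 + 16 = 87.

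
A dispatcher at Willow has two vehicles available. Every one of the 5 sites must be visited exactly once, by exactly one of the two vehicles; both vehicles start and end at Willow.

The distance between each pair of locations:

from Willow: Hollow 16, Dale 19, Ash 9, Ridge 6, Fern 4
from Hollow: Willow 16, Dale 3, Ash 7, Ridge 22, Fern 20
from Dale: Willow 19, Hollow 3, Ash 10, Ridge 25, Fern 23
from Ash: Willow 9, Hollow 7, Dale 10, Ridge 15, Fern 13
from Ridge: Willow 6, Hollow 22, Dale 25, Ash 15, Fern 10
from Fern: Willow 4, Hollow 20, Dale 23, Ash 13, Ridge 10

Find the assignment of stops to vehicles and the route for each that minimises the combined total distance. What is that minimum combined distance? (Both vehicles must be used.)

58 — the smallest possible combined total.

Check every non-empty split of the stops between the two vehicles; for each half take its own optimal tour:
  {Hollow} + {Dale, Ash, Ridge, Fern}: 32 + 58 = 90
  {Dale} + {Hollow, Ash, Ridge, Fern}: 38 + 52 = 90
  {Hollow, Dale} + {Ash, Ridge, Fern}: 38 + 38 = 76
  {Ash} + {Hollow, Dale, Ridge, Fern}: 18 + 58 = 76
  {Hollow, Ash} + {Dale, Ridge, Fern}: 32 + 58 = 90
  {Dale, Ash} + {Hollow, Ridge, Fern}: 38 + 52 = 90
  … (15 splits in total)
  {Hollow, Dale, Ash} + {Ridge, Fern}: 38 + 20 = 58  ← best
Best: vehicle 1 Willow → Hollow → Dale → Ash → Willow = 38; vehicle 2 Willow → Ridge → Fern → Willow = 20; combined 58.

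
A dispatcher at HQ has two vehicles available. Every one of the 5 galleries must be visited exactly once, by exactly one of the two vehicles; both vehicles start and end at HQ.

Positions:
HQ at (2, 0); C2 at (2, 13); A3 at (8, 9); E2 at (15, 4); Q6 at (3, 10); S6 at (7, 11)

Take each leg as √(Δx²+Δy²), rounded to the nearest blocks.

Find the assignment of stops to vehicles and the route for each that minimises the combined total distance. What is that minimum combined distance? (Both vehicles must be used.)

Minimum combined distance: 59 blocks.

Try each way of splitting the stops between the two vehicles (each non-empty) and, for each split, find the best tour for each vehicle:
  {C2} + {A3, E2, Q6, S6}: 26 + 39 = 65
  {A3} + {C2, E2, Q6, S6}: 22 + 43 = 65
  {C2, A3} + {E2, Q6, S6}: 31 + 39 = 70
  {E2} + {C2, A3, Q6, S6}: 28 + 31 = 59
  {C2, E2} + {A3, Q6, S6}: 43 + 27 = 70
  {A3, E2} + {C2, Q6, S6}: 34 + 30 = 64
  … (15 splits in total)
Best: vehicle 1 HQ → E2 → HQ = 28; vehicle 2 HQ → A3 → S6 → C2 → Q6 → HQ = 31; combined 59.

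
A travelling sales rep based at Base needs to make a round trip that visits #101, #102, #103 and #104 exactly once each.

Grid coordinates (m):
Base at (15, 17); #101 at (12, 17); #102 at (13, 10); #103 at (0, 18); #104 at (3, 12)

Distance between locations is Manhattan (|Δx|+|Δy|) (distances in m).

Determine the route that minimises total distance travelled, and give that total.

46 m — the shortest possible round trip.

Base - #101 - #102 - #103 - #104 - Base: 3+8+21+9+17 = 58
Base - #101 - #102 - #104 - #103 - Base: 3+8+12+9+16 = 48
Base - #101 - #103 - #102 - #104 - Base: 3+13+21+12+17 = 66
Base - #101 - #103 - #104 - #102 - Base: 3+13+9+12+9 = 46
Base - #101 - #104 - #102 - #103 - Base: 3+14+12+21+16 = 66
Base - #101 - #104 - #103 - #102 - Base: 3+14+9+21+9 = 56
Base - #102 - #101 - #103 - #104 - Base: 9+8+13+9+17 = 56
Base - #102 - #101 - #104 - #103 - Base: 9+8+14+9+16 = 56
Base - #102 - #103 - #101 - #104 - Base: 9+21+13+14+17 = 74
Base - #102 - #104 - #101 - #103 - Base: 9+12+14+13+16 = 64
Base - #103 - #101 - #102 - #104 - Base: 16+13+8+12+17 = 66
Base - #103 - #102 - #101 - #104 - Base: 16+21+8+14+17 = 76
The minimum is 46.
One optimal route: Base → #101 → #103 → #104 → #102 → Base (or its reverse).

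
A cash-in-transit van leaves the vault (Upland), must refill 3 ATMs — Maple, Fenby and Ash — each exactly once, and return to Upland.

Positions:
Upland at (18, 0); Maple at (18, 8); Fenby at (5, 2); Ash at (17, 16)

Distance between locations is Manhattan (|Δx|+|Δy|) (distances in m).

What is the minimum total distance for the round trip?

Upland → Maple → Fenby → Ash → Upland: 8+19+26+17 = 70
Upland → Maple → Ash → Fenby → Upland: 8+9+26+15 = 58
Upland → Fenby → Maple → Ash → Upland: 15+19+9+17 = 60
The minimum is 58.
One optimal route: Upland → Maple → Ash → Fenby → Upland (or its reverse).

Shortest round trip = 58 m.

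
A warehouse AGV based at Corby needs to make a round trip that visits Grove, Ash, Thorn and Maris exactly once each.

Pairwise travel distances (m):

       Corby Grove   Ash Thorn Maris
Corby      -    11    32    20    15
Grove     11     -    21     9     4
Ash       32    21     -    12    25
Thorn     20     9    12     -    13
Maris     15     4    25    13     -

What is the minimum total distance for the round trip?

With 4 stops there are 4!/2 = 12 distinct round trips (a route and its reverse cost the same).
Corby - Grove - Ash - Thorn - Maris - Corby: 11+21+12+13+15 = 72
Corby - Grove - Ash - Maris - Thorn - Corby: 11+21+25+13+20 = 90
Corby - Grove - Thorn - Ash - Maris - Corby: 11+9+12+25+15 = 72
Corby - Grove - Thorn - Maris - Ash - Corby: 11+9+13+25+32 = 90
Corby - Grove - Maris - Ash - Thorn - Corby: 11+4+25+12+20 = 72
Corby - Grove - Maris - Thorn - Ash - Corby: 11+4+13+12+32 = 72
Corby - Ash - Grove - Thorn - Maris - Corby: 32+21+9+13+15 = 90
Corby - Ash - Grove - Maris - Thorn - Corby: 32+21+4+13+20 = 90
Corby - Ash - Thorn - Grove - Maris - Corby: 32+12+9+4+15 = 72
Corby - Ash - Maris - Grove - Thorn - Corby: 32+25+4+9+20 = 90
Corby - Thorn - Grove - Ash - Maris - Corby: 20+9+21+25+15 = 90
Corby - Thorn - Ash - Grove - Maris - Corby: 20+12+21+4+15 = 72
The minimum is 72.
One optimal route: Corby → Grove → Ash → Thorn → Maris → Corby (or its reverse).

72 m — the shortest possible round trip.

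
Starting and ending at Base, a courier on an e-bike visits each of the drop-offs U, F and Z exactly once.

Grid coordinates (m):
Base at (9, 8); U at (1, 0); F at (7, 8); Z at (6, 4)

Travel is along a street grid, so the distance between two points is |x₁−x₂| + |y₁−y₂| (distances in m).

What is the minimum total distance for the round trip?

Base-U-F-Z-Base: 16+14+5+7 = 42
Base-U-Z-F-Base: 16+9+5+2 = 32
Base-F-U-Z-Base: 2+14+9+7 = 32
The minimum is 32.
One optimal route: Base → U → Z → F → Base (or its reverse).

Minimum total distance: 32 m.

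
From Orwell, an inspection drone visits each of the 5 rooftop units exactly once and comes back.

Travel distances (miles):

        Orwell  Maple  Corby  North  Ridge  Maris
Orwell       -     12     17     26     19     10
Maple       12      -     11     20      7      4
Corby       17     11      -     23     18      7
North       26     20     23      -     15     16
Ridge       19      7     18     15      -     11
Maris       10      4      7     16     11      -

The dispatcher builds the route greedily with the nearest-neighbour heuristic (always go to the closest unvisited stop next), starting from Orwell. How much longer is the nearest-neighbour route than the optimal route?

Orwell: Maris=10, Maple=12, Corby=17, Ridge=19, North=26 ⇒ Maris
Maris: Maple=4, Corby=7, Ridge=11, North=16 ⇒ Maple
Maple: Ridge=7, Corby=11, North=20 ⇒ Ridge
Ridge: North=15, Corby=18 ⇒ North
North: Corby=23 ⇒ Corby
NN route Orwell → Maris → Maple → Ridge → North → Corby → Orwell costs 76.
Optimal: Orwell → Maple → Ridge → North → Corby → Maris → Orwell costs 74 (by enumerating all 60 distinct tours).
Excess = 76 − 74 = 2.

The nearest-neighbour route is 2 miles longer than optimal.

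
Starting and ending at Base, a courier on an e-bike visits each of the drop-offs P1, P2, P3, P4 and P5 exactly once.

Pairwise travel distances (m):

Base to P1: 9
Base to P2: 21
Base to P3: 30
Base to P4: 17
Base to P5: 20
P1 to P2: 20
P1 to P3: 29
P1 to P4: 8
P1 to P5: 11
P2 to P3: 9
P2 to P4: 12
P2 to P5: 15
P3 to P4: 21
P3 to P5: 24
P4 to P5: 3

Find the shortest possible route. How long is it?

Minimum total distance: 74 m.

There are 60 distinct closed tours to check (reversals are equivalent).
Base → P1 → P2 → P3 → P4 → P5 → Base: 9+20+9+21+3+20 = 82
Base → P1 → P2 → P3 → P5 → P4 → Base: 9+20+9+24+3+17 = 82
Base → P1 → P2 → P4 → P3 → P5 → Base: 9+20+12+21+24+20 = 106
Base → P1 → P2 → P4 → P5 → P3 → Base: 9+20+12+3+24+30 = 98
Base → P1 → P2 → P5 → P3 → P4 → Base: 9+20+15+24+21+17 = 106
Base → P1 → P2 → P5 → P4 → P3 → Base: 9+20+15+3+21+30 = 98
Base → P1 → P3 → P2 → P4 → P5 → Base: 9+29+9+12+3+20 = 82
Base → P1 → P3 → P2 → P5 → P4 → Base: 9+29+9+15+3+17 = 82
Base → P1 → P3 → P4 → P2 → P5 → Base: 9+29+21+12+15+20 = 106
Base → P1 → P3 → P4 → P5 → P2 → Base: 9+29+21+3+15+21 = 98
Base → P1 → P3 → P5 → P2 → P4 → Base: 9+29+24+15+12+17 = 106
Base → P1 → P3 → P5 → P4 → P2 → Base: 9+29+24+3+12+21 = 98
Base → P1 → P4 → P2 → P3 → P5 → Base: 9+8+12+9+24+20 = 82
Base → P1 → P4 → P2 → P5 → P3 → Base: 9+8+12+15+24+30 = 98
… (46 more)
Base → P1 → P4 → P5 → P2 → P3 → Base: 9+8+3+15+9+30 = 74  ← best
The minimum is 74.
One optimal route: Base → P1 → P4 → P5 → P2 → P3 → Base (or its reverse).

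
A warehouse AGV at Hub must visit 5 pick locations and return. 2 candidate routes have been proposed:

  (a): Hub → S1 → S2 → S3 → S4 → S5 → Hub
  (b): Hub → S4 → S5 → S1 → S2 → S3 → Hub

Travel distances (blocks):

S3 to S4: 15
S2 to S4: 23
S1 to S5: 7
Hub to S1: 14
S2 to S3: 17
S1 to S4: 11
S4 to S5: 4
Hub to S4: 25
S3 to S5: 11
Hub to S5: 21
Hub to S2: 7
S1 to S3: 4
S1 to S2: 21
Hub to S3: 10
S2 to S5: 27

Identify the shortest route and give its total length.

Shortest is (b), total 84 blocks.

(a): 14 + 21 + 17 + 15 + 4 + 21 = 92
(b): 25 + 4 + 7 + 21 + 17 + 10 = 84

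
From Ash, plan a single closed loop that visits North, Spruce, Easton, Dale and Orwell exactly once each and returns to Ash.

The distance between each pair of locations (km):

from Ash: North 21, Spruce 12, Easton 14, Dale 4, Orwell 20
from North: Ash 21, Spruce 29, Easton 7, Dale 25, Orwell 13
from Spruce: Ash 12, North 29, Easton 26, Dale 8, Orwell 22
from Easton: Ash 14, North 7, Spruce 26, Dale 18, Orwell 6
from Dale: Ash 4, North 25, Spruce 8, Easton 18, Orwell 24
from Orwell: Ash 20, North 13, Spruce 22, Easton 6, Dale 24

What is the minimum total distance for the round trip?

With 5 stops there are 5!/2 = 60 distinct round trips (a route and its reverse cost the same).
Ash - North - Spruce - Easton - Dale - Orwell - Ash: 21+29+26+18+24+20 = 138
Ash - North - Spruce - Easton - Orwell - Dale - Ash: 21+29+26+6+24+4 = 110
Ash - North - Spruce - Dale - Easton - Orwell - Ash: 21+29+8+18+6+20 = 102
Ash - North - Spruce - Dale - Orwell - Easton - Ash: 21+29+8+24+6+14 = 102
Ash - North - Spruce - Orwell - Easton - Dale - Ash: 21+29+22+6+18+4 = 100
Ash - North - Spruce - Orwell - Dale - Easton - Ash: 21+29+22+24+18+14 = 128
Ash - North - Easton - Spruce - Dale - Orwell - Ash: 21+7+26+8+24+20 = 106
Ash - North - Easton - Spruce - Orwell - Dale - Ash: 21+7+26+22+24+4 = 104
Ash - North - Easton - Dale - Spruce - Orwell - Ash: 21+7+18+8+22+20 = 96
Ash - North - Easton - Dale - Orwell - Spruce - Ash: 21+7+18+24+22+12 = 104
Ash - North - Easton - Orwell - Spruce - Dale - Ash: 21+7+6+22+8+4 = 68
Ash - North - Easton - Orwell - Dale - Spruce - Ash: 21+7+6+24+8+12 = 78
Ash - North - Dale - Spruce - Easton - Orwell - Ash: 21+25+8+26+6+20 = 106
Ash - North - Dale - Spruce - Orwell - Easton - Ash: 21+25+8+22+6+14 = 96
… (46 more)
The minimum is 68.
One optimal route: Ash → North → Easton → Orwell → Spruce → Dale → Ash (or its reverse).

68 km — the shortest possible round trip.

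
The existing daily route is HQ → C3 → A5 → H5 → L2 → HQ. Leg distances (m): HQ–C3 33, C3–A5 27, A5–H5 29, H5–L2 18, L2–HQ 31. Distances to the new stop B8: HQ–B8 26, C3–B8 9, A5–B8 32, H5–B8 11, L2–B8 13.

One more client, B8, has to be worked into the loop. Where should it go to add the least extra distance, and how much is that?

Minimum extra distance: 2 m, inserting B8 between HQ and C3.

Insertion cost between consecutive stops i–j is d(i,B8) + d(B8,j) − d(i,j):
  between HQ and C3: 26 + 9 − 33 = 2
  between C3 and A5: 9 + 32 − 27 = 14
  between A5 and H5: 32 + 11 − 29 = 14
  between H5 and L2: 11 + 13 − 18 = 6
  between L2 and HQ: 13 + 26 − 31 = 8
Cheapest insertion is between HQ and C3, adding 2.
New total = 138 + 2 = 140.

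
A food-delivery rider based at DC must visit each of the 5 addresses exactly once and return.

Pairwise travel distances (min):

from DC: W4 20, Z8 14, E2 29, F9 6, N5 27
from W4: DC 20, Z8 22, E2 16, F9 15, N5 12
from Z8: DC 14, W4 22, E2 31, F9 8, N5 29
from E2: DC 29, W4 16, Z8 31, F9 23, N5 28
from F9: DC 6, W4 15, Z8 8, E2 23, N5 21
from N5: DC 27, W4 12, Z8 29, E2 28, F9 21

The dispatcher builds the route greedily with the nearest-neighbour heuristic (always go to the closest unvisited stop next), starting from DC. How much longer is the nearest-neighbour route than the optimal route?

5 min longer than the optimal tour.

DC: F9=6, Z8=14, W4=20, N5=27, E2=29 ⇒ F9
F9: Z8=8, W4=15, N5=21, E2=23 ⇒ Z8
Z8: W4=22, N5=29, E2=31 ⇒ W4
W4: N5=12, E2=16 ⇒ N5
N5: E2=28 ⇒ E2
NN route DC → F9 → Z8 → W4 → N5 → E2 → DC costs 105.
Optimal: DC → Z8 → E2 → W4 → N5 → F9 → DC costs 100 (by enumerating all 60 distinct tours).
Excess = 105 − 100 = 5.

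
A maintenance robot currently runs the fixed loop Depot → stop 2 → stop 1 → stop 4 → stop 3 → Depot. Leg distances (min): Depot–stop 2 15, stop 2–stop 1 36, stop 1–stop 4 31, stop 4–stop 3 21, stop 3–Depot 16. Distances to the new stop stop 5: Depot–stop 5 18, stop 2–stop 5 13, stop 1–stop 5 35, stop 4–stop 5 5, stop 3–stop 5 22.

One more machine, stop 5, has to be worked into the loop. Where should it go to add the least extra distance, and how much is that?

+6 min — insert stop 5 between stop 4 and stop 3.

Insertion cost between consecutive stops i–j is d(i,stop 5) + d(stop 5,j) − d(i,j):
  between Depot and stop 2: 18 + 13 − 15 = 16
  between stop 2 and stop 1: 13 + 35 − 36 = 12
  between stop 1 and stop 4: 35 + 5 − 31 = 9
  between stop 4 and stop 3: 5 + 22 − 21 = 6
  between stop 3 and Depot: 22 + 18 − 16 = 24
Cheapest insertion is between stop 4 and stop 3, adding 6.
New total = 119 + 6 = 125.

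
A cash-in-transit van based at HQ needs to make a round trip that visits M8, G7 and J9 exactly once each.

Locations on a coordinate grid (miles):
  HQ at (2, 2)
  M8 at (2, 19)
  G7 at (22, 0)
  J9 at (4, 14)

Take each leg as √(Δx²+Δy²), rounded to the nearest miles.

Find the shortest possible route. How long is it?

There are 3 distinct closed tours to check (reversals are equivalent).
HQ-M8-G7-J9-HQ: 17+28+23+12 = 80
HQ-M8-J9-G7-HQ: 17+5+23+20 = 65
HQ-G7-M8-J9-HQ: 20+28+5+12 = 65
The minimum is 65.
One optimal route: HQ → M8 → J9 → G7 → HQ (or its reverse).

Minimum total distance: 65 miles.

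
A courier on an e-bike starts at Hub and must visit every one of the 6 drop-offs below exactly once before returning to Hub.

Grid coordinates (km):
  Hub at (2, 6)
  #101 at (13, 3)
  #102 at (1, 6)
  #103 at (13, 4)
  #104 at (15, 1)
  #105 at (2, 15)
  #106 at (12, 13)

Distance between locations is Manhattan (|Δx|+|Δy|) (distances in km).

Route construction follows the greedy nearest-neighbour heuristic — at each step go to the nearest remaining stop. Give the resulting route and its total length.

Total distance 56 km via the nearest-neighbour route Hub → #102 → #105 → #106 → #103 → #101 → #104 → Hub.

At Hub the remaining stops are #102 1, #105 9, #103 13, #101 14, #106 17, #104 18; go to #102.
At #102 the remaining stops are #105 10, #103 14, #101 15, #106 18, #104 19; go to #105.
At #105 the remaining stops are #106 12, #103 22, #101 23, #104 27; go to #106.
At #106 the remaining stops are #103 10, #101 11, #104 15; go to #103.
At #103 the remaining stops are #101 1, #104 5; go to #101.
At #101 the remaining stops are #104 4; go to #104.
Return #104→Hub: 18.
Total = 1 + 10 + 12 + 10 + 1 + 4 + 18 = 56.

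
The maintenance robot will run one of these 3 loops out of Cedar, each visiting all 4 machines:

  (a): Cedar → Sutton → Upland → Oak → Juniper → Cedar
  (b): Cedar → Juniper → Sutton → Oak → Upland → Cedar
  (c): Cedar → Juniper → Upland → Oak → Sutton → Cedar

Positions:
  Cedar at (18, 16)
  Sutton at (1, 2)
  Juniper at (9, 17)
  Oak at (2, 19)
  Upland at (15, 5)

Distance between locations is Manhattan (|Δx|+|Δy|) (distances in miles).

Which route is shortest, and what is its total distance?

(a): 31 + 17 + 27 + 9 + 10 = 94
(b): 10 + 23 + 18 + 27 + 14 = 92
(c): 10 + 18 + 27 + 18 + 31 = 104

Shortest is (b), total 92 miles.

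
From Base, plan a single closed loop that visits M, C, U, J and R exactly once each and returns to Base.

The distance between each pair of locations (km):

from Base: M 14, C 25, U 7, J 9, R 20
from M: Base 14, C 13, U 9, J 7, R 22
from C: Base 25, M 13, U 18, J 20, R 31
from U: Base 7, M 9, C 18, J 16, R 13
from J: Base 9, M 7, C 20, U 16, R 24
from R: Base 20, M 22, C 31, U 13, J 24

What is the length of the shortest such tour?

Minimum total distance: 80 km.

There are 60 distinct closed tours to check (reversals are equivalent).
Base → M → C → U → J → R → Base: 14+13+18+16+24+20 = 105
Base → M → C → U → R → J → Base: 14+13+18+13+24+9 = 91
Base → M → C → J → U → R → Base: 14+13+20+16+13+20 = 96
Base → M → C → J → R → U → Base: 14+13+20+24+13+7 = 91
Base → M → C → R → U → J → Base: 14+13+31+13+16+9 = 96
Base → M → C → R → J → U → Base: 14+13+31+24+16+7 = 105
Base → M → U → C → J → R → Base: 14+9+18+20+24+20 = 105
Base → M → U → C → R → J → Base: 14+9+18+31+24+9 = 105
Base → M → U → J → C → R → Base: 14+9+16+20+31+20 = 110
Base → M → U → J → R → C → Base: 14+9+16+24+31+25 = 119
Base → M → U → R → C → J → Base: 14+9+13+31+20+9 = 96
Base → M → U → R → J → C → Base: 14+9+13+24+20+25 = 105
Base → M → J → C → U → R → Base: 14+7+20+18+13+20 = 92
Base → M → J → C → R → U → Base: 14+7+20+31+13+7 = 92
… (46 more)
Base → U → R → C → M → J → Base: 7+13+31+13+7+9 = 80  ← best
The minimum is 80.
One optimal route: Base → U → R → C → M → J → Base (or its reverse).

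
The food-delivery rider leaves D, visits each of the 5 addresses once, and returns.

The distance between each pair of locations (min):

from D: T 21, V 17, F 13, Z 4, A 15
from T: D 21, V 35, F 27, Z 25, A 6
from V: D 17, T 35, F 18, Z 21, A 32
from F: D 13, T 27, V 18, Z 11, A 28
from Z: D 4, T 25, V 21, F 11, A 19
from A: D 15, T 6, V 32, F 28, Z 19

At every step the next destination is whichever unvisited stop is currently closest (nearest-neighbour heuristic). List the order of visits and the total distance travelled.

D → [Z:4 / F:13 / A:15 / V:17 / T:21] → Z (4)
Z → [F:11 / A:19 / V:21 / T:25] → F (11)
F → [V:18 / T:27 / A:28] → V (18)
V → [A:32 / T:35] → A (32)
A → [T:6] → T (6)
Return T→D: 21.
Total = 4 + 11 + 18 + 32 + 6 + 21 = 92.

Nearest-neighbour total = 92 min; route D → Z → F → V → A → T → D.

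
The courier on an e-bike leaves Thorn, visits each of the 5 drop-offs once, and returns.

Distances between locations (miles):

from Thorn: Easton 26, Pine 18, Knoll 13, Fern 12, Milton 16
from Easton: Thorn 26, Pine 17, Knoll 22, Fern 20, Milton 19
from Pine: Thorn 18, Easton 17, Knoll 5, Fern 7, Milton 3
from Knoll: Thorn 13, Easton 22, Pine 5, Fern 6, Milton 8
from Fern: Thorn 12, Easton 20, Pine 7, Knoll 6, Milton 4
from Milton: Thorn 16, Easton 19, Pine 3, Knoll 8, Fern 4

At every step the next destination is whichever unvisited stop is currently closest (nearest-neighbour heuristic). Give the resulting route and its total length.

Nearest-neighbour total = 72 miles; route Thorn → Fern → Milton → Pine → Knoll → Easton → Thorn.

At Thorn the remaining stops are Fern 12, Knoll 13, Milton 16, Pine 18, Easton 26; go to Fern.
At Fern the remaining stops are Milton 4, Knoll 6, Pine 7, Easton 20; go to Milton.
At Milton the remaining stops are Pine 3, Knoll 8, Easton 19; go to Pine.
At Pine the remaining stops are Knoll 5, Easton 17; go to Knoll.
At Knoll the remaining stops are Easton 22; go to Easton.
Return Easton→Thorn: 26.
Total = 12 + 4 + 3 + 5 + 22 + 26 = 72.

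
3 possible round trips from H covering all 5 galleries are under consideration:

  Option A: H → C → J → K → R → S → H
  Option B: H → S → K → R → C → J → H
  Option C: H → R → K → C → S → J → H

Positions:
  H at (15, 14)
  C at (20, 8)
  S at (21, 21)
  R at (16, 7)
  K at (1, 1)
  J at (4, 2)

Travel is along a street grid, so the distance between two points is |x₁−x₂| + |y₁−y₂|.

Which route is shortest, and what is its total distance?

90 — Option A is the shortest.

Option A: 11 + 22 + 4 + 21 + 19 + 13 = 90
Option B: 13 + 40 + 21 + 5 + 22 + 23 = 124
Option C: 8 + 21 + 26 + 14 + 36 + 23 = 128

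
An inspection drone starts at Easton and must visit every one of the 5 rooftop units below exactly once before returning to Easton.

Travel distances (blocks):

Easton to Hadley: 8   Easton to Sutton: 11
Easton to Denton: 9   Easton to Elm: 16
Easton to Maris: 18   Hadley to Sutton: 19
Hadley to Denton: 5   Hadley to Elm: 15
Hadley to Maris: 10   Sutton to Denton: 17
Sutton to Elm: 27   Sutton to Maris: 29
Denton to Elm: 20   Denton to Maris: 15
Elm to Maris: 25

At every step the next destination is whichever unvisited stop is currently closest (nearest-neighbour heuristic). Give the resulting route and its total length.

From Easton: distances to unvisited — Hadley=8, Denton=9, Sutton=11, Elm=16, Maris=18. Nearest is Hadley (8).
From Hadley: distances to unvisited — Denton=5, Maris=10, Elm=15, Sutton=19. Nearest is Denton (5).
From Denton: distances to unvisited — Maris=15, Sutton=17, Elm=20. Nearest is Maris (15).
From Maris: distances to unvisited — Elm=25, Sutton=29. Nearest is Elm (25).
From Elm: distances to unvisited — Sutton=27. Nearest is Sutton (27).
Return Sutton→Easton: 11.
Total = 8 + 5 + 15 + 25 + 27 + 11 = 91.

Total distance 91 blocks via the nearest-neighbour route Easton → Hadley → Denton → Maris → Elm → Sutton → Easton.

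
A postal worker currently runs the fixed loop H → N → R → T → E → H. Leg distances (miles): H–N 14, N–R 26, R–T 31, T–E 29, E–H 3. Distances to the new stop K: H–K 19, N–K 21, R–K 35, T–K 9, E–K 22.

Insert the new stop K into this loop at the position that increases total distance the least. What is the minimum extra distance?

Insertion cost between consecutive stops i–j is d(i,K) + d(K,j) − d(i,j):
  between H and N: 19 + 21 − 14 = 26
  between N and R: 21 + 35 − 26 = 30
  between R and T: 35 + 9 − 31 = 13
  between T and E: 9 + 22 − 29 = 2
  between E and H: 22 + 19 − 3 = 38
Cheapest insertion is between T and E, adding 2.
New total = 103 + 2 = 105.

Adding 2 miles by placing K on the T–E leg.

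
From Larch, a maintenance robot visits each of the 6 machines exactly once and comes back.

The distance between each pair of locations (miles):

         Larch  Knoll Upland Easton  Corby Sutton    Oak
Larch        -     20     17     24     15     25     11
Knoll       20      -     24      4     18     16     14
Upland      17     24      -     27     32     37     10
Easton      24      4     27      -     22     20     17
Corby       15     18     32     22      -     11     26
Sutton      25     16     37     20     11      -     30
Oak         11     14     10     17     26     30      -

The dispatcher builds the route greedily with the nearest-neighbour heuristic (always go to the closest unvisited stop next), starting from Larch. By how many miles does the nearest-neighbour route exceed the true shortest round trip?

From Larch: Oak=11, Corby=15, Upland=17, Knoll=20, Easton=24, Sutton=25 → choose Oak (11).
From Oak: Upland=10, Knoll=14, Easton=17, Corby=26, Sutton=30 → choose Upland (10).
From Upland: Knoll=24, Easton=27, Corby=32, Sutton=37 → choose Knoll (24).
From Knoll: Easton=4, Sutton=16, Corby=18 → choose Easton (4).
From Easton: Sutton=20, Corby=22 → choose Sutton (20).
From Sutton: Corby=11 → choose Corby (11).
NN route Larch → Oak → Upland → Knoll → Easton → Sutton → Corby → Larch costs 95.
Optimal: Larch → Upland → Oak → Easton → Knoll → Sutton → Corby → Larch costs 90 (by enumerating all 360 distinct tours).
Excess = 95 − 90 = 5.

5 miles longer than the optimal tour.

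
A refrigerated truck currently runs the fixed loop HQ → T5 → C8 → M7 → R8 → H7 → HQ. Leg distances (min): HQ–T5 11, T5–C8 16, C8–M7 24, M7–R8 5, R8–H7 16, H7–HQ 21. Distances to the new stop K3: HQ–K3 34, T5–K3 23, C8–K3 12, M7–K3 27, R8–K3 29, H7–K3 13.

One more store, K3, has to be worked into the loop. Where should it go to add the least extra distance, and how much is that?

Minimum extra distance: 15 min, inserting K3 between C8 and M7.

Insertion cost between consecutive stops i–j is d(i,K3) + d(K3,j) − d(i,j):
  between HQ and T5: 34 + 23 − 11 = 46
  between T5 and C8: 23 + 12 − 16 = 19
  between C8 and M7: 12 + 27 − 24 = 15
  between M7 and R8: 27 + 29 − 5 = 51
  between R8 and H7: 29 + 13 − 16 = 26
  between H7 and HQ: 13 + 34 − 21 = 26
Cheapest insertion is between C8 and M7, adding 15.
New total = 93 + 15 = 108.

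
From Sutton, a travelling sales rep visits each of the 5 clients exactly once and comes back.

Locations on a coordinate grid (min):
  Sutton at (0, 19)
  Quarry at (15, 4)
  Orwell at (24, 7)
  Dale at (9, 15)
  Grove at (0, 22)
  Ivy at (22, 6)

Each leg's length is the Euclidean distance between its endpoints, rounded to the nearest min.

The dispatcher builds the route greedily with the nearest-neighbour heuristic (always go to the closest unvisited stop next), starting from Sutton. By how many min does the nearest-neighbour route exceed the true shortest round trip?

From Sutton: Grove=3, Dale=10, Quarry=21, Ivy=26, Orwell=27 → choose Grove (3).
From Grove: Dale=11, Quarry=23, Ivy=27, Orwell=28 → choose Dale (11).
From Dale: Quarry=13, Ivy=16, Orwell=17 → choose Quarry (13).
From Quarry: Ivy=7, Orwell=9 → choose Ivy (7).
From Ivy: Orwell=2 → choose Orwell (2).
NN route Sutton → Grove → Dale → Quarry → Ivy → Orwell → Sutton costs 63.
Optimal: Sutton → Quarry → Ivy → Orwell → Dale → Grove → Sutton costs 61 (by enumerating all 60 distinct tours).
Excess = 63 − 61 = 2.

2 min longer than the optimal tour.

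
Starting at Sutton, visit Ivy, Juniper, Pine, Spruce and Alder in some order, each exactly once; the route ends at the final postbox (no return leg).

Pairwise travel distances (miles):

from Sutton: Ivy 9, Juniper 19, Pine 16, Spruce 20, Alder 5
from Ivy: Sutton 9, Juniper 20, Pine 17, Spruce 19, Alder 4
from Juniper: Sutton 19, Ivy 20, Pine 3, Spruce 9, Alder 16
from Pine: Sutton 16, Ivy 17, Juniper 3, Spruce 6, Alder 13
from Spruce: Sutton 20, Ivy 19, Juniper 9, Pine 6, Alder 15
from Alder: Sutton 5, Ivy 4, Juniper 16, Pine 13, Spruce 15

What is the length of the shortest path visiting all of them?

37 miles — the minimum one-way total.

There are 5! = 120 possible orderings.
Sutton - Ivy - Juniper - Pine - Spruce - Alder: 9+20+3+6+15 = 53
Sutton - Ivy - Juniper - Pine - Alder - Spruce: 9+20+3+13+15 = 60
Sutton - Ivy - Juniper - Spruce - Pine - Alder: 9+20+9+6+13 = 57
Sutton - Ivy - Juniper - Spruce - Alder - Pine: 9+20+9+15+13 = 66
Sutton - Ivy - Juniper - Alder - Pine - Spruce: 9+20+16+13+6 = 64
Sutton - Ivy - Juniper - Alder - Spruce - Pine: 9+20+16+15+6 = 66
Sutton - Ivy - Pine - Juniper - Spruce - Alder: 9+17+3+9+15 = 53
Sutton - Ivy - Pine - Juniper - Alder - Spruce: 9+17+3+16+15 = 60
Sutton - Ivy - Pine - Spruce - Juniper - Alder: 9+17+6+9+16 = 57
Sutton - Ivy - Pine - Spruce - Alder - Juniper: 9+17+6+15+16 = 63
Sutton - Ivy - Pine - Alder - Juniper - Spruce: 9+17+13+16+9 = 64
Sutton - Ivy - Pine - Alder - Spruce - Juniper: 9+17+13+15+9 = 63
Sutton - Ivy - Spruce - Juniper - Pine - Alder: 9+19+9+3+13 = 53
Sutton - Ivy - Spruce - Juniper - Alder - Pine: 9+19+9+16+13 = 66
… (106 more)
Sutton - Ivy - Alder - Spruce - Pine - Juniper: 9+4+15+6+3 = 37  ← best
The minimum is 37.
One shortest path: Sutton → Ivy → Alder → Spruce → Pine → Juniper.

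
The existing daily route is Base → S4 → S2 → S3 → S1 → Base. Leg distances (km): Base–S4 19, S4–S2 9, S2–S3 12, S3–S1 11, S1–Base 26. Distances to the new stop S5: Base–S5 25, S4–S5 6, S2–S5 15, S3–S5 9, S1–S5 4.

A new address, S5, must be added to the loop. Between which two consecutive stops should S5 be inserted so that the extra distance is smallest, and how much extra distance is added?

+2 km — insert S5 between S3 and S1.

Insertion cost between consecutive stops i–j is d(i,S5) + d(S5,j) − d(i,j):
  between Base and S4: 25 + 6 − 19 = 12
  between S4 and S2: 6 + 15 − 9 = 12
  between S2 and S3: 15 + 9 − 12 = 12
  between S3 and S1: 9 + 4 − 11 = 2
  between S1 and Base: 4 + 25 − 26 = 3
Cheapest insertion is between S3 and S1, adding 2.
New total = 77 + 2 = 79.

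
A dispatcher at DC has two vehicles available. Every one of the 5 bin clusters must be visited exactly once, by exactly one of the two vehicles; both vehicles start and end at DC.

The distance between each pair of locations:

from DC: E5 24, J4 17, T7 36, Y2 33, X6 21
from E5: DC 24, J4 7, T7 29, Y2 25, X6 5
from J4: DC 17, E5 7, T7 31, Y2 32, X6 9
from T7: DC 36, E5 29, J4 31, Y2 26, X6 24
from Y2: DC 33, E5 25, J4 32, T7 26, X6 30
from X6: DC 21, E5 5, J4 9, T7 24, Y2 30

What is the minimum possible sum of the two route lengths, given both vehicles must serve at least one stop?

Minimum combined distance: 145.

Check every non-empty split of the stops between the two vehicles; for each half take its own optimal tour:
  {E5} + {J4, T7, Y2, X6}: 48 + 109 = 157
  {J4} + {E5, T7, Y2, X6}: 34 + 112 = 146
  {E5, J4} + {T7, Y2, X6}: 48 + 104 = 152
  {T7} + {E5, J4, Y2, X6}: 72 + 89 = 161
  {E5, T7} + {J4, Y2, X6}: 89 + 89 = 178
  {J4, T7} + {E5, Y2, X6}: 84 + 84 = 168
  … (15 splits in total)
  {T7, Y2} + {E5, J4, X6}: 95 + 50 = 145  ← best
Best: vehicle 1 DC → T7 → Y2 → DC = 95; vehicle 2 DC → J4 → E5 → X6 → DC = 50; combined 145.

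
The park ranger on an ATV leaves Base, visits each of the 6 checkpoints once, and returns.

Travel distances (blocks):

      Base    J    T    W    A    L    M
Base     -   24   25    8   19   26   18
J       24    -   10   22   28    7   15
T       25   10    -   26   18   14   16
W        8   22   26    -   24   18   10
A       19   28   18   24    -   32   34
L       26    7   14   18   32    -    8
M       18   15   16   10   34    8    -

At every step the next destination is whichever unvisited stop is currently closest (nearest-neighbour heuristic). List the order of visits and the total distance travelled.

80 blocks along Base → W → M → L → J → T → A → Base.

From Base: distances to unvisited — W=8, M=18, A=19, J=24, T=25, L=26. Nearest is W (8).
From W: distances to unvisited — M=10, L=18, J=22, A=24, T=26. Nearest is M (10).
From M: distances to unvisited — L=8, J=15, T=16, A=34. Nearest is L (8).
From L: distances to unvisited — J=7, T=14, A=32. Nearest is J (7).
From J: distances to unvisited — T=10, A=28. Nearest is T (10).
From T: distances to unvisited — A=18. Nearest is A (18).
Return A→Base: 19.
Total = 8 + 10 + 8 + 7 + 10 + 18 + 19 = 80.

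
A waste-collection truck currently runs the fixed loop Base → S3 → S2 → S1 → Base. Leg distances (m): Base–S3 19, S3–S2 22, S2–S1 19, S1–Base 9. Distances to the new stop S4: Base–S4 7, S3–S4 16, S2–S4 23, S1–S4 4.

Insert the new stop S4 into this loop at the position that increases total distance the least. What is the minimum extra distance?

+2 m — insert S4 between S1 and Base.

Insertion cost between consecutive stops i–j is d(i,S4) + d(S4,j) − d(i,j):
  between Base and S3: 7 + 16 − 19 = 4
  between S3 and S2: 16 + 23 − 22 = 17
  between S2 and S1: 23 + 4 − 19 = 8
  between S1 and Base: 4 + 7 − 9 = 2
Cheapest insertion is between S1 and Base, adding 2.
New total = 69 + 2 = 71.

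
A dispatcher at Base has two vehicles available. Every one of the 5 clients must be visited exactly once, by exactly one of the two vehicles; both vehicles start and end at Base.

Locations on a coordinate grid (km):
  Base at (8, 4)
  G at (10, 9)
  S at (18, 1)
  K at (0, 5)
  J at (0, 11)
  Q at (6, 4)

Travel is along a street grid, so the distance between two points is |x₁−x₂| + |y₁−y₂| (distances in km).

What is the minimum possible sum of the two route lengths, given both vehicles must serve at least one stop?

Minimum combined distance: 60 km.

Try each way of splitting the stops between the two vehicles (each non-empty) and, for each split, find the best tour for each vehicle:
  {G} + {S, K, J, Q}: 14 + 56 = 70
  {S} + {G, K, J, Q}: 26 + 34 = 60
  {G, S} + {K, J, Q}: 36 + 30 = 66
  {K} + {G, S, J, Q}: 18 + 56 = 74
  {G, K} + {S, J, Q}: 30 + 56 = 86
  {S, K} + {G, J, Q}: 44 + 34 = 78
  … (15 splits in total)
Best: vehicle 1 Base → S → Base = 26; vehicle 2 Base → G → J → K → Q → Base = 34; combined 60.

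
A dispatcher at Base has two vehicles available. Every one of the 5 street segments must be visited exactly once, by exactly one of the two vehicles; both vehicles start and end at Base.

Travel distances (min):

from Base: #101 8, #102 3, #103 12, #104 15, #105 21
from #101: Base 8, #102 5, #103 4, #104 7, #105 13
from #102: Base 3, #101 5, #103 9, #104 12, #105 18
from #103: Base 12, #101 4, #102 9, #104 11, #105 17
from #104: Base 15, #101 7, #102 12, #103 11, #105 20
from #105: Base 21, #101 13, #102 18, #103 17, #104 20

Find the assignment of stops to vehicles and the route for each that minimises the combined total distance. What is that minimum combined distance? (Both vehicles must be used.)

There are 2^4 − 1 = 15 ways to divide the 5 stops into two non-empty groups. For each, the best each vehicle can do is its own shortest tour through its group:
  {#101} + {#102, #103, #104, #105}: 16 + 64 = 80
  {#102} + {#101, #103, #104, #105}: 6 + 64 = 70
  {#101, #102} + {#103, #104, #105}: 16 + 64 = 80
  {#103} + {#101, #102, #104, #105}: 24 + 56 = 80
  {#101, #103} + {#102, #104, #105}: 24 + 56 = 80
  {#102, #103} + {#101, #104, #105}: 24 + 56 = 80
  … (15 splits in total)
Best: vehicle 1 Base → #102 → Base = 6; vehicle 2 Base → #101 → #103 → #104 → #105 → Base = 64; combined 70.

70 min — the smallest possible combined total.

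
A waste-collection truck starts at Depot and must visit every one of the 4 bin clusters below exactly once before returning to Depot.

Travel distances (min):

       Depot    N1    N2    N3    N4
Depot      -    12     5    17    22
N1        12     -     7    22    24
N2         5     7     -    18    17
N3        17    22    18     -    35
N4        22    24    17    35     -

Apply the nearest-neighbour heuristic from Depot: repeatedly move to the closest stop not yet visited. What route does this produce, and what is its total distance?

91 min along Depot → N2 → N1 → N3 → N4 → Depot.

Depot → [N2:5 / N1:12 / N3:17 / N4:22] → N2 (5)
N2 → [N1:7 / N4:17 / N3:18] → N1 (7)
N1 → [N3:22 / N4:24] → N3 (22)
N3 → [N4:35] → N4 (35)
Return N4→Depot: 22.
Total = 5 + 7 + 22 + 35 + 22 = 91.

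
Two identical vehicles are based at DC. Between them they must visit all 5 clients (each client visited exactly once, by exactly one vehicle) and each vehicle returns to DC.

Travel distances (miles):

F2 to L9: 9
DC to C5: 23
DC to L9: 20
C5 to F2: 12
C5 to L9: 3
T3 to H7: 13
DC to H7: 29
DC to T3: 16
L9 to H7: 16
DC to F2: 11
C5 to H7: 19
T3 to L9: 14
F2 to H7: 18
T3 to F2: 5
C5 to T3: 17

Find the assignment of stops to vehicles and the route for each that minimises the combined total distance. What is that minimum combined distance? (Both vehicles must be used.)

Minimum combined distance: 93 miles.

There are 2^4 − 1 = 15 ways to divide the 5 stops into two non-empty groups. For each, the best each vehicle can do is its own shortest tour through its group:
  {C5} + {T3, F2, L9, H7}: 46 + 65 = 111
  {T3} + {C5, F2, L9, H7}: 32 + 71 = 103
  {C5, T3} + {F2, L9, H7}: 56 + 65 = 121
  {F2} + {C5, T3, L9, H7}: 22 + 71 = 93
  {C5, F2} + {T3, L9, H7}: 46 + 65 = 111
  {T3, F2} + {C5, L9, H7}: 32 + 71 = 103
  … (15 splits in total)
Best: vehicle 1 DC → F2 → DC = 22; vehicle 2 DC → C5 → L9 → H7 → T3 → DC = 71; combined 93.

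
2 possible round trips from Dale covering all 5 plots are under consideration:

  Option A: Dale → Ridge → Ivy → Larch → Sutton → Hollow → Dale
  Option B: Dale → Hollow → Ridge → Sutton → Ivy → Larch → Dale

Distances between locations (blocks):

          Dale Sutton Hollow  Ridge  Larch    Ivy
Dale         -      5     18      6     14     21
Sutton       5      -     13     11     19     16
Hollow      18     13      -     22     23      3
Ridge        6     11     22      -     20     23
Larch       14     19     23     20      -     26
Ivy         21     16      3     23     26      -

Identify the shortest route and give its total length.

Option A: 6 + 23 + 26 + 19 + 13 + 18 = 105
Option B: 18 + 22 + 11 + 16 + 26 + 14 = 107

Shortest is Option A, total 105 blocks.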